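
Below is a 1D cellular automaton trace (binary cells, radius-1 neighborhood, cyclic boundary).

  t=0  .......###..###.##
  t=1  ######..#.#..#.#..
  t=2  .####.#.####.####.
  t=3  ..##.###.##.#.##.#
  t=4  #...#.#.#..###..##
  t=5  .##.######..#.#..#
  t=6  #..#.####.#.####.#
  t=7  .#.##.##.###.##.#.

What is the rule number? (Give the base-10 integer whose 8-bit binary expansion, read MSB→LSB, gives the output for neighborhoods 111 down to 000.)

181

  [7] ### => #  t=0,i=8
  [6] ##. => .  t=0,i=9
  [5] #.# => #  t=0,i=15
  [4] #.. => #  t=0,i=0
  [3] .## => .  t=0,i=7
  [2] .#. => #  t=1,i=8
  [1] ..# => .  t=0,i=6
  [0] ... => #  t=0,i=1
  bits 10110101 = 181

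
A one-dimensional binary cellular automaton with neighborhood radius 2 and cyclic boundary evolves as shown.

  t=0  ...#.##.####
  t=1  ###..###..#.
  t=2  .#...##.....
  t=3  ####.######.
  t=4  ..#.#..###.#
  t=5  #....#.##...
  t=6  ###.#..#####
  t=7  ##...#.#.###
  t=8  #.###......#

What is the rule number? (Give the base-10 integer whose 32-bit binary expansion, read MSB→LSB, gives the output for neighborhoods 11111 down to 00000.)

3376640981

  nb #####: next=#  (t=3,i=7, bit31=1)
  nb ####.: next=#  (t=0,i=10, bit30=1)
  nb ###.#: next=.  (t=3,i=3, bit29=0)
  nb ###..: next=.  (t=0,i=11, bit28=0)
  nb ##.##: next=#  (t=0,i=7, bit27=1)
  nb ##.#.: next=.  (t=4,i=10, bit26=0)
  nb ##..#: next=.  (t=1,i=3, bit25=0)
  nb ##...: next=#  (t=0,i=0, bit24=1)
  nb #.###: next=.  (t=0,i=8, bit23=0)
  nb #.##.: next=#  (t=0,i=5, bit22=1)
  nb #.#.#: next=.  (t=7,i=7, bit21=0)
  nb #.#..: next=.  (t=4,i=4, bit20=0)
  nb #..##: next=.  (t=1,i=4, bit19=0)
  nb #..#.: next=.  (t=1,i=9, bit18=0)
  nb #...#: next=#  (t=0,i=1, bit17=1)
  nb #....: next=#  (t=2,i=8, bit16=1)
  nb .####: next=.  (t=0,i=9, bit15=0)
  nb .###.: next=#  (t=1,i=1, bit14=1)
  nb .##.#: next=#  (t=0,i=6, bit13=1)
  nb .##..: next=#  (t=2,i=6, bit12=1)
  nb .#.##: next=.  (t=0,i=4, bit11=0)
  nb .#.#.: next=.  (t=4,i=3, bit10=0)
  nb .#..#: next=#  (t=4,i=0, bit9=1)
  nb .#...: next=#  (t=2,i=2, bit8=1)
  nb ..###: next=#  (t=1,i=5, bit7=1)
  nb ..##.: next=#  (t=2,i=5, bit6=1)
  nb ..#.#: next=.  (t=0,i=3, bit5=0)
  nb ..#..: next=#  (t=2,i=1, bit4=1)
  nb ...##: next=.  (t=2,i=4, bit3=0)
  nb ...#.: next=#  (t=0,i=2, bit2=1)
  nb ....#: next=.  (t=2,i=11, bit1=0)
  nb .....: next=#  (t=2,i=9, bit0=1)
  bits 11001001010000110111001111010101 = 3376640981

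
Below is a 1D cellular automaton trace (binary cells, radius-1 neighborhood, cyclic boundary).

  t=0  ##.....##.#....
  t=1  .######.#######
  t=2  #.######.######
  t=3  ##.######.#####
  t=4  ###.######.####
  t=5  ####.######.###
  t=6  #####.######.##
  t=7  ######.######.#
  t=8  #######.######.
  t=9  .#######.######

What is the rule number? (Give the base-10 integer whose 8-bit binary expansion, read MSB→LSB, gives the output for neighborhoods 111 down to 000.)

  [7] ### => #  t=1,i=2
  [6] ##. => #  t=0,i=1
  [5] #.# => #  t=0,i=9
  [4] #.. => #  t=0,i=2
  [3] .## => .  t=0,i=0
  [2] .#. => #  t=0,i=10
  [1] ..# => #  t=0,i=6
  [0] ... => #  t=0,i=3
  bits 11110111 = 247

247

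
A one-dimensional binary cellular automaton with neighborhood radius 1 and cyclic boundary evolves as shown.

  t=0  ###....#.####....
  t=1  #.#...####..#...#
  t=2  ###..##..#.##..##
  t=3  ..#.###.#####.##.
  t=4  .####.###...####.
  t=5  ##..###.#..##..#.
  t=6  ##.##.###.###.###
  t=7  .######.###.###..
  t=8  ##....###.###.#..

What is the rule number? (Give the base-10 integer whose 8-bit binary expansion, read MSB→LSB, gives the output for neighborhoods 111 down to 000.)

  ### -> .   bit 7 = 0  t=0,i=1
  ##. -> #   bit 6 = 1  t=0,i=2
  #.# -> #   bit 5 = 1  t=0,i=8
  #.. -> .   bit 4 = 0  t=0,i=3
  .## -> #   bit 3 = 1  t=0,i=0
  .#. -> #   bit 2 = 1  t=0,i=7
  ..# -> #   bit 1 = 1  t=0,i=6
  ... -> .   bit 0 = 0  t=0,i=4
  bits 01101110 = 110

110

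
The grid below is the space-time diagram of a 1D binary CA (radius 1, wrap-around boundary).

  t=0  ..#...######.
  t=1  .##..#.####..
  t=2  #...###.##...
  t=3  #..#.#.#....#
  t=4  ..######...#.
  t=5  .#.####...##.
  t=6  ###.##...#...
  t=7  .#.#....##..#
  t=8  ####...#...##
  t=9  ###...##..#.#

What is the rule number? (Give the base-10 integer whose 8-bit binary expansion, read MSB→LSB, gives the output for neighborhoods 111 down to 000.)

166

  ###|#  b7=1 t=0,i=7
  ##.|.  b6=0 t=0,i=11
  #.#|#  b5=1 t=1,i=6
  #..|.  b4=0 t=0,i=3
  .##|.  b3=0 t=0,i=6
  .#.|#  b2=1 t=0,i=2
  ..#|#  b1=1 t=0,i=1
  ...|.  b0=0 t=0,i=0
  bits 10100110 = 166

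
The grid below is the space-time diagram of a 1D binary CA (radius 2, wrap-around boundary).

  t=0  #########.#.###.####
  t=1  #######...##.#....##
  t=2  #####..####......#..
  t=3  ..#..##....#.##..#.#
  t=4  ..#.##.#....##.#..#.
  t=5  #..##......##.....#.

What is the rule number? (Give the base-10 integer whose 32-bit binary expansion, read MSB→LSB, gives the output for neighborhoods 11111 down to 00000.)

2204781657

  nb #####: next=#  (t=0,i=0, bit31=1)
  nb ####.: next=.  (t=0,i=7, bit30=0)
  nb ###.#: next=.  (t=0,i=8, bit29=0)
  nb ###..: next=.  (t=1,i=6, bit28=0)
  nb ##.##: next=.  (t=0,i=15, bit27=0)
  nb ##.#.: next=.  (t=0,i=9, bit26=0)
  nb ##..#: next=#  (t=2,i=5, bit25=1)
  nb ##...: next=#  (t=1,i=7, bit24=1)
  nb #.###: next=.  (t=0,i=12, bit23=0)
  nb #.##.: next=#  (t=3,i=13, bit22=1)
  nb #.#.#: next=#  (t=0,i=10, bit21=1)
  nb #.#..: next=.  (t=1,i=13, bit20=0)
  nb #..##: next=#  (t=2,i=6, bit19=1)
  nb #..#.: next=.  (t=3,i=1, bit18=0)
  nb #...#: next=#  (t=1,i=8, bit17=1)
  nb #....: next=.  (t=1,i=15, bit16=0)
  nb .####: next=.  (t=0,i=17, bit15=0)
  nb .###.: next=#  (t=0,i=13, bit14=1)
  nb .##.#: next=.  (t=1,i=11, bit13=0)
  nb .##..: next=.  (t=3,i=6, bit12=0)
  nb .#.##: next=#  (t=0,i=11, bit11=1)
  nb .#.#.: next=#  (t=3,i=18, bit10=1)
  nb .#..#: next=.  (t=2,i=18, bit9=0)
  nb .#...: next=.  (t=1,i=14, bit8=0)
  nb ..###: next=.  (t=1,i=18, bit7=0)
  nb ..##.: next=#  (t=1,i=10, bit6=1)
  nb ..#.#: next=.  (t=3,i=11, bit5=0)
  nb ..#..: next=#  (t=2,i=17, bit4=1)
  nb ...##: next=#  (t=1,i=9, bit3=1)
  nb ...#.: next=.  (t=2,i=16, bit2=0)
  nb ....#: next=.  (t=1,i=16, bit1=0)
  nb .....: next=#  (t=2,i=13, bit0=1)
  bits 10000011011010100100110001011001 = 2204781657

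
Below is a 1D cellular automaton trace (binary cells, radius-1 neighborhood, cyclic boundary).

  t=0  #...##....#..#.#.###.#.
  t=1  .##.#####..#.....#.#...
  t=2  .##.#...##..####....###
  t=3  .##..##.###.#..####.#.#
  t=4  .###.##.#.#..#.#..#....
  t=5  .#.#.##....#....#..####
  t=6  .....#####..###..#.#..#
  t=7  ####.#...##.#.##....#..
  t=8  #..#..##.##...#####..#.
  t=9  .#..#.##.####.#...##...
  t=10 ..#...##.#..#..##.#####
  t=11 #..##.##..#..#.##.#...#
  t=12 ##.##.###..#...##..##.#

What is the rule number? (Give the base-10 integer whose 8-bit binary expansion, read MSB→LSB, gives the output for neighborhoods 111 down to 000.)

89

  ###|.  b7=0 t=0,i=18
  ##.|#  b6=1 t=0,i=5
  #.#|.  b5=0 t=0,i=14
  #..|#  b4=1 t=0,i=1
  .##|#  b3=1 t=0,i=4
  .#.|.  b2=0 t=0,i=0
  ..#|.  b1=0 t=0,i=3
  ...|#  b0=1 t=0,i=2
  bits 01011001 = 89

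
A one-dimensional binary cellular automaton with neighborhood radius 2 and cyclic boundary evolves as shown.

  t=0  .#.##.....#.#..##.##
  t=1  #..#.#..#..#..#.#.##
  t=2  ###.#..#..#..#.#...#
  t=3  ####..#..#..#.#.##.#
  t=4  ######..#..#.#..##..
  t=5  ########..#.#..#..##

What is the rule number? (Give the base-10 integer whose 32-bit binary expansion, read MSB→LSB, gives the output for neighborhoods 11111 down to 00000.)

  nb #####: next=#  (t=3,i=1, bit31=1)
  nb ####.: next=#  (t=2,i=1, bit30=1)
  nb ###.#: next=#  (t=2,i=2, bit29=1)
  nb ###..: next=#  (t=1,i=0, bit28=1)
  nb ##.##: next=.  (t=0,i=17, bit27=0)
  nb ##.#.: next=#  (t=0,i=0, bit26=1)
  nb ##..#: next=#  (t=1,i=1, bit25=1)
  nb ##...: next=#  (t=0,i=5, bit24=1)
  nb #.###: next=.  (t=1,i=18, bit23=0)
  nb #.##.: next=#  (t=0,i=3, bit22=1)
  nb #.#.#: next=.  (t=0,i=1, bit21=0)
  nb #.#..: next=.  (t=0,i=12, bit20=0)
  nb #..##: next=#  (t=0,i=14, bit19=1)
  nb #..#.: next=#  (t=1,i=2, bit18=1)
  nb #...#: next=#  (t=2,i=17, bit17=1)
  nb #....: next=.  (t=0,i=6, bit16=0)
  nb .####: next=#  (t=2,i=0, bit15=1)
  nb .###.: next=#  (t=1,i=19, bit14=1)
  nb .##.#: next=#  (t=0,i=16, bit13=1)
  nb .##..: next=.  (t=0,i=4, bit12=0)
  nb .#.##: next=.  (t=0,i=2, bit11=0)
  nb .#.#.: next=#  (t=0,i=11, bit10=1)
  nb .#..#: next=.  (t=0,i=13, bit9=0)
  nb .#...: next=#  (t=2,i=16, bit8=1)
  nb ..###: next=#  (t=2,i=19, bit7=1)
  nb ..##.: next=.  (t=0,i=15, bit6=0)
  nb ..#.#: next=.  (t=0,i=10, bit5=0)
  nb ..#..: next=.  (t=1,i=8, bit4=0)
  nb ...##: next=.  (t=2,i=18, bit3=0)
  nb ...#.: next=.  (t=0,i=9, bit2=0)
  nb ....#: next=#  (t=0,i=8, bit1=1)
  nb .....: next=.  (t=0,i=7, bit0=0)
  bits 11110111010011101110010110000010 = 4149142914

4149142914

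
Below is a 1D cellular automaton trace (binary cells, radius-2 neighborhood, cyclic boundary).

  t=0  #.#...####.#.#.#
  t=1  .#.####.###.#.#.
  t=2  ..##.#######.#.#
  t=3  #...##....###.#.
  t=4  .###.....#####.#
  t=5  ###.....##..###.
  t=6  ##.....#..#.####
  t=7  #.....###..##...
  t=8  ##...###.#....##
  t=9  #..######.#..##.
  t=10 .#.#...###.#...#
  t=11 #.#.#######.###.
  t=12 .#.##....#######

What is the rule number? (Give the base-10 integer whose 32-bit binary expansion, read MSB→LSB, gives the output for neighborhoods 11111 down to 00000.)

  ##### -> .   bit 31 = 0  t=2,i=7
  ####. -> #   bit 30 = 1  t=0,i=8
  ###.# -> #   bit 29 = 1  t=0,i=9
  ###.. -> .   bit 28 = 0  t=4,i=3
  ##.## -> #   bit 27 = 1  t=1,i=7
  ##.#. -> #   bit 26 = 1  t=0,i=1
  ##..# -> #   bit 25 = 1  t=5,i=10
  ##... -> .   bit 24 = 0  t=3,i=6
  #.### -> #   bit 23 = 1  t=1,i=3
  #.##. -> .   bit 22 = 0  t=0,i=15
  #.#.# -> .   bit 21 = 0  t=0,i=11
  #.#.. -> .   bit 20 = 0  t=0,i=2
  #..## -> .   bit 19 = 0  t=2,i=1
  #..#. -> .   bit 18 = 0  t=1,i=0
  #...# -> #   bit 17 = 1  t=0,i=4
  #.... -> .   bit 16 = 0  t=3,i=7
  .#### -> .   bit 15 = 0  t=0,i=7
  .###. -> #   bit 14 = 1  t=1,i=9
  .##.# -> .   bit 13 = 0  t=0,i=0
  .##.. -> .   bit 12 = 0  t=3,i=5
  .#.## -> #   bit 11 = 1  t=0,i=14
  .#.#. -> #   bit 10 = 1  t=0,i=12
  .#..# -> #   bit 9 = 1  t=1,i=15
  .#... -> #   bit 8 = 1  t=0,i=3
  ..### -> #   bit 7 = 1  t=0,i=6
  ..##. -> .   bit 6 = 0  t=2,i=2
  ..#.# -> .   bit 5 = 0  t=1,i=1
  ..#.. -> #   bit 4 = 1  t=6,i=7
  ...## -> #   bit 3 = 1  t=0,i=5
  ...#. -> #   bit 2 = 1  t=6,i=6
  ....# -> .   bit 1 = 0  t=3,i=8
  ..... -> .   bit 0 = 0  t=4,i=6
  bits 01101110100000100100111110011100 = 1854033820

1854033820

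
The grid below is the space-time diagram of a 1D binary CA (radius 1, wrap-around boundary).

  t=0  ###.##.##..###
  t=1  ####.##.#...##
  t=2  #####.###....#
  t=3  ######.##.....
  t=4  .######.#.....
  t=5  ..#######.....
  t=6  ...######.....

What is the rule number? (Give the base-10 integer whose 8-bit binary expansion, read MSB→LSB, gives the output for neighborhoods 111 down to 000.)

  ### -> #   bit 7 = 1  t=0,i=0
  ##. -> #   bit 6 = 1  t=0,i=2
  #.# -> #   bit 5 = 1  t=0,i=3
  #.. -> .   bit 4 = 0  t=0,i=9
  .## -> .   bit 3 = 0  t=0,i=4
  .#. -> #   bit 2 = 1  t=1,i=8
  ..# -> .   bit 1 = 0  t=0,i=10
  ... -> .   bit 0 = 0  t=1,i=10
  bits 11100100 = 228

228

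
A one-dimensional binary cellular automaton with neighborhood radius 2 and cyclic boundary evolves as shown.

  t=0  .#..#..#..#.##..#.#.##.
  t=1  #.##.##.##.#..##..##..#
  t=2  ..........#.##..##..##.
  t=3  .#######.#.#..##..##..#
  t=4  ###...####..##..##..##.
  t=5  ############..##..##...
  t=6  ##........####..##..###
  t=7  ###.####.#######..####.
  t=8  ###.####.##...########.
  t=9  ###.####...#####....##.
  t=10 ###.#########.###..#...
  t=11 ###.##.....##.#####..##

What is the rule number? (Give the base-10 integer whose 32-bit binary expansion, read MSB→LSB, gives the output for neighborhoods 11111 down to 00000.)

  [31] ##### => .  t=3,i=3
  [30] ####. => #  t=3,i=6
  [29] ###.# => #  t=3,i=7
  [28] ###.. => #  t=4,i=2
  [27] ##.## => .  t=1,i=1
  [26] ##.#. => #  t=1,i=10
  [25] ##..# => #  t=0,i=14
  [24] ##... => #  t=2,i=22
  [23] #.### => #  t=3,i=1
  [22] #.##. => .  t=0,i=12
  [21] #.#.# => #  t=0,i=18
  [20] #.#.. => .  t=1,i=11
  [19] #..## => #  t=1,i=13
  [18] #..#. => #  t=0,i=0
  [17] #...# => #  t=4,i=4
  [16] #.... => .  t=2,i=0
  [15] .#### => #  t=3,i=2
  [14] .###. => #  t=4,i=1
  [13] .##.# => .  t=1,i=0
  [12] .##.. => .  t=0,i=13
  [11] .#.## => #  t=0,i=11
  [10] .#.#. => .  t=0,i=17
  [9] .#..# => #  t=0,i=2
  [8] .#... => .  t=10,i=20
  [7] ..### => #  t=4,i=6
  [6] ..##. => .  t=1,i=14
  [5] ..#.# => .  t=0,i=10
  [4] ..#.. => .  t=0,i=1
  [3] ...## => #  t=4,i=5
  [2] ...#. => #  t=2,i=9
  [1] ....# => .  t=2,i=8
  [0] ..... => #  t=2,i=1
  bits 01110111101011101100101010001101 = 2007943821

2007943821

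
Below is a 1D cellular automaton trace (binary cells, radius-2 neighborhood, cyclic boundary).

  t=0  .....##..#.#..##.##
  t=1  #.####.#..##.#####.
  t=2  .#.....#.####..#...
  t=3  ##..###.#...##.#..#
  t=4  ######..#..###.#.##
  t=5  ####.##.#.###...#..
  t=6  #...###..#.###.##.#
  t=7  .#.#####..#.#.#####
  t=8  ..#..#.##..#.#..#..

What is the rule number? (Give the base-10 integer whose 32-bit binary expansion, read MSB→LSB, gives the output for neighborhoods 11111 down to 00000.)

  ##### -> #   bit 31 = 1  t=1,i=15
  ####. -> .   bit 30 = 0  t=1,i=4
  ###.# -> .   bit 29 = 0  t=1,i=5
  ###.. -> #   bit 28 = 1  t=2,i=12
  ##.## -> #   bit 27 = 1  t=0,i=16
  ##.#. -> .   bit 26 = 0  t=1,i=6
  ##..# -> #   bit 25 = 1  t=0,i=7
  ##... -> #   bit 24 = 1  t=0,i=0
  #.### -> .   bit 23 = 0  t=1,i=2
  #.##. -> #   bit 22 = 1  t=0,i=17
  #.#.# -> .   bit 21 = 0  t=1,i=0
  #.#.. -> #   bit 20 = 1  t=0,i=11
  #..## -> #   bit 19 = 1  t=0,i=13
  #..#. -> .   bit 18 = 0  t=0,i=8
  #...# -> .   bit 17 = 0  t=3,i=10
  #.... -> .   bit 16 = 0  t=0,i=1
  .#### -> .   bit 15 = 0  t=1,i=3
  .###. -> #   bit 14 = 1  t=3,i=0
  .##.# -> #   bit 13 = 1  t=0,i=15
  .##.. -> .   bit 12 = 0  t=0,i=6
  .#.## -> #   bit 11 = 1  t=1,i=1
  .#.#. -> #   bit 10 = 1  t=0,i=10
  .#..# -> .   bit 9 = 0  t=0,i=12
  .#... -> .   bit 8 = 0  t=2,i=2
  ..### -> #   bit 7 = 1  t=3,i=4
  ..##. -> #   bit 6 = 1  t=0,i=5
  ..#.# -> .   bit 5 = 0  t=0,i=9
  ..#.. -> #   bit 4 = 1  t=2,i=1
  ...## -> #   bit 3 = 1  t=0,i=4
  ...#. -> #   bit 2 = 1  t=2,i=0
  ....# -> #   bit 1 = 1  t=0,i=3
  ..... -> #   bit 0 = 1  t=0,i=2
  bits 10011011010110000110110011011111 = 2606263519

2606263519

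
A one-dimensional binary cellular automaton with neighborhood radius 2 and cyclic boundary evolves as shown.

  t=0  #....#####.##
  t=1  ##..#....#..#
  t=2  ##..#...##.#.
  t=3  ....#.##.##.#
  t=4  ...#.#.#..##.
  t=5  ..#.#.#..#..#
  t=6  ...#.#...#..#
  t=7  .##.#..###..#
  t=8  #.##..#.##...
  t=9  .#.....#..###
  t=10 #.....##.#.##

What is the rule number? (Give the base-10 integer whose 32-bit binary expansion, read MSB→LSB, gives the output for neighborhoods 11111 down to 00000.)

889875484

  #####|.  b31=0 t=0,i=7
  ####.|.  b30=0 t=0,i=8
  ###.#|#  b29=1 t=0,i=9
  ###..|#  b28=1 t=0,i=0
  ##.##|.  b27=0 t=0,i=10
  ##.#.|#  b26=1 t=2,i=10
  ##..#|.  b25=0 t=1,i=2
  ##...|#  b24=1 t=0,i=1
  #.###|.  b23=0 t=0,i=11
  #.##.|.  b22=0 t=2,i=0
  #.#.#|.  b21=0 t=2,i=11
  #.#..|.  b20=0 t=3,i=12
  #..##|#  b19=1 t=1,i=11
  #..#.|.  b18=0 t=1,i=3
  #...#|#  b17=1 t=2,i=6
  #....|.  b16=0 t=0,i=2
  .####|.  b15=0 t=0,i=6
  .###.|#  b14=1 t=0,i=12
  .##.#|#  b13=1 t=2,i=9
  .##..|.  b12=0 t=2,i=1
  .#.##|#  b11=1 t=2,i=12
  .#.#.|#  b10=1 t=4,i=4
  .#..#|.  b9=0 t=1,i=10
  .#...|.  b8=0 t=1,i=5
  ..###|.  b7=0 t=0,i=5
  ..##.|.  b6=0 t=2,i=8
  ..#.#|.  b5=0 t=3,i=4
  ..#..|#  b4=1 t=1,i=4
  ...##|#  b3=1 t=0,i=4
  ...#.|#  b2=1 t=1,i=8
  ....#|.  b1=0 t=0,i=3
  .....|.  b0=0 t=9,i=4
  bits 00110101000010100110110000011100 = 889875484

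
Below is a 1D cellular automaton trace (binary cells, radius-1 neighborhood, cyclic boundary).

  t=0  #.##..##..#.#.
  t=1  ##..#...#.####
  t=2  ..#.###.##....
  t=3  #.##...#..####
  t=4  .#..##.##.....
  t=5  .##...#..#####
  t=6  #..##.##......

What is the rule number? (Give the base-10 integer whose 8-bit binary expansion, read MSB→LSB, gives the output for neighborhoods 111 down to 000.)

53

  [7] ### => .  t=1,i=0
  [6] ##. => .  t=0,i=3
  [5] #.# => #  t=0,i=1
  [4] #.. => #  t=0,i=4
  [3] .## => .  t=0,i=2
  [2] .#. => #  t=0,i=0
  [1] ..# => .  t=0,i=5
  [0] ... => #  t=1,i=6
  bits 00110101 = 53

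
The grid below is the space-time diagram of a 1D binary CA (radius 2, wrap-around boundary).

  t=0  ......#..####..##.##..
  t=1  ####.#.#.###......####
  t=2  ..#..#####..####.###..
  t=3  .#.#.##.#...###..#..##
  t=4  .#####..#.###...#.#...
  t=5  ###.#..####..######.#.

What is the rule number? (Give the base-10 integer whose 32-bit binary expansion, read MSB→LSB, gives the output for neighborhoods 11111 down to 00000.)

  nb #####: next=.  (t=1,i=0, bit31=0)
  nb ####.: next=#  (t=0,i=11, bit30=1)
  nb ###.#: next=.  (t=1,i=3, bit29=0)
  nb ###..: next=.  (t=0,i=12, bit28=0)
  nb ##.##: next=.  (t=0,i=17, bit27=0)
  nb ##.#.: next=.  (t=1,i=4, bit26=0)
  nb ##..#: next=.  (t=0,i=13, bit25=0)
  nb ##...: next=#  (t=0,i=20, bit24=1)
  nb #.###: next=#  (t=1,i=9, bit23=1)
  nb #.##.: next=#  (t=0,i=18, bit22=1)
  nb #.#.#: next=#  (t=1,i=5, bit21=1)
  nb #.#..: next=#  (t=3,i=8, bit20=1)
  nb #..##: next=.  (t=0,i=8, bit19=0)
  nb #..#.: next=#  (t=3,i=16, bit18=1)
  nb #...#: next=#  (t=3,i=10, bit17=1)
  nb #....: next=#  (t=0,i=21, bit16=1)
  nb .####: next=#  (t=0,i=10, bit15=1)
  nb .###.: next=.  (t=1,i=10, bit14=0)
  nb .##.#: next=.  (t=0,i=16, bit13=0)
  nb .##..: next=#  (t=0,i=19, bit12=1)
  nb .#.##: next=#  (t=1,i=8, bit11=1)
  nb .#.#.: next=#  (t=1,i=6, bit10=1)
  nb .#..#: next=#  (t=0,i=7, bit9=1)
  nb .#...: next=.  (t=3,i=9, bit8=0)
  nb ..###: next=#  (t=0,i=9, bit7=1)
  nb ..##.: next=.  (t=0,i=15, bit6=0)
  nb ..#.#: next=#  (t=4,i=8, bit5=1)
  nb ..#..: next=.  (t=0,i=6, bit4=0)
  nb ...##: next=#  (t=1,i=17, bit3=1)
  nb ...#.: next=#  (t=0,i=5, bit2=1)
  nb ....#: next=.  (t=0,i=4, bit1=0)
  nb .....: next=#  (t=0,i=0, bit0=1)
  bits 01000001111101111001111010101101 = 1106747053

1106747053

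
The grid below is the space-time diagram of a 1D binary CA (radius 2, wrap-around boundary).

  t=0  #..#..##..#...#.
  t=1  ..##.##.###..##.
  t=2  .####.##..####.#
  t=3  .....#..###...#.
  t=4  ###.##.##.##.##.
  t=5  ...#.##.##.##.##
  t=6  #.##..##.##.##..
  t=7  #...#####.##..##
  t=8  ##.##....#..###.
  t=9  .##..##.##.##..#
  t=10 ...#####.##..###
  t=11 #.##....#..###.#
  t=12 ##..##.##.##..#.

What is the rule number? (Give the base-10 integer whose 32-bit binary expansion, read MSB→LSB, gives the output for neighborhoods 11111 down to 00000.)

  nb #####: next=.  (t=7,i=6, bit31=0)
  nb ####.: next=.  (t=2,i=3, bit30=0)
  nb ###.#: next=.  (t=2,i=4, bit29=0)
  nb ###..: next=#  (t=1,i=10, bit28=1)
  nb ##.##: next=#  (t=1,i=4, bit27=1)
  nb ##.#.: next=#  (t=2,i=14, bit26=1)
  nb ##..#: next=#  (t=0,i=8, bit25=1)
  nb ##...: next=#  (t=1,i=15, bit24=1)
  nb #.###: next=.  (t=1,i=8, bit23=0)
  nb #.##.: next=.  (t=1,i=5, bit22=0)
  nb #.#.#: next=.  (t=2,i=15, bit21=0)
  nb #.#..: next=.  (t=0,i=0, bit20=0)
  nb #..##: next=#  (t=0,i=5, bit19=1)
  nb #..#.: next=#  (t=0,i=2, bit18=1)
  nb #...#: next=.  (t=0,i=12, bit17=0)
  nb #....: next=#  (t=3,i=0, bit16=1)
  nb .####: next=.  (t=2,i=2, bit15=0)
  nb .###.: next=.  (t=1,i=9, bit14=0)
  nb .##.#: next=#  (t=1,i=3, bit13=1)
  nb .##..: next=.  (t=0,i=7, bit12=0)
  nb .#.##: next=.  (t=2,i=0, bit11=0)
  nb .#.#.: next=.  (t=0,i=15, bit10=0)
  nb .#..#: next=.  (t=0,i=1, bit9=0)
  nb .#...: next=.  (t=0,i=11, bit8=0)
  nb ..###: next=#  (t=2,i=10, bit7=1)
  nb ..##.: next=#  (t=0,i=6, bit6=1)
  nb ..#.#: next=#  (t=0,i=14, bit5=1)
  nb ..#..: next=#  (t=0,i=3, bit4=1)
  nb ...##: next=#  (t=1,i=1, bit3=1)
  nb ...#.: next=#  (t=0,i=13, bit2=1)
  nb ....#: next=.  (t=3,i=3, bit1=0)
  nb .....: next=#  (t=3,i=1, bit0=1)
  bits 00011111000011010010000011111101 = 520954109

520954109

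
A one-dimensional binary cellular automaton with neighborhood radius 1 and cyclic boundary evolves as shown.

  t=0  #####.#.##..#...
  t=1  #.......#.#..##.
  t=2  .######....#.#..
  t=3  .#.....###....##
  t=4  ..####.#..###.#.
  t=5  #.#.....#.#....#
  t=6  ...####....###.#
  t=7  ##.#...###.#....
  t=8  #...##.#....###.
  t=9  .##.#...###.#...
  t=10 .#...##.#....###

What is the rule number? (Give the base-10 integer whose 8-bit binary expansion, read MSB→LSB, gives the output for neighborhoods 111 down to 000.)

25

  [7] ### => .  t=0,i=1
  [6] ##. => .  t=0,i=4
  [5] #.# => .  t=0,i=5
  [4] #.. => #  t=0,i=10
  [3] .## => #  t=0,i=0
  [2] .#. => .  t=0,i=6
  [1] ..# => .  t=0,i=11
  [0] ... => #  t=0,i=14
  bits 00011001 = 25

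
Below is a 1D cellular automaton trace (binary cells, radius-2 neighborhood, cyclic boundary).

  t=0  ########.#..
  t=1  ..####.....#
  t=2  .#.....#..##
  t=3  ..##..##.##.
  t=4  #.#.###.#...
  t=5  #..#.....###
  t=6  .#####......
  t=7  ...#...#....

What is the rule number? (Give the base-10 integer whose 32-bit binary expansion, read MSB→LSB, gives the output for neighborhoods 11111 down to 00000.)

2316241268

  nb #####: next=#  (t=0,i=2, bit31=1)
  nb ####.: next=.  (t=0,i=6, bit30=0)
  nb ###.#: next=.  (t=0,i=7, bit29=0)
  nb ###..: next=.  (t=1,i=5, bit28=0)
  nb ##.##: next=#  (t=3,i=8, bit27=1)
  nb ##.#.: next=.  (t=0,i=8, bit26=0)
  nb ##..#: next=#  (t=3,i=4, bit25=1)
  nb ##...: next=.  (t=1,i=6, bit24=0)
  nb #.###: next=.  (t=4,i=4, bit23=0)
  nb #.##.: next=.  (t=3,i=9, bit22=0)
  nb #.#.#: next=.  (t=4,i=2, bit21=0)
  nb #.#..: next=.  (t=0,i=9, bit20=0)
  nb #..##: next=#  (t=0,i=11, bit19=1)
  nb #..#.: next=#  (t=5,i=2, bit18=1)
  nb #...#: next=#  (t=3,i=0, bit17=1)
  nb #....: next=#  (t=1,i=7, bit16=1)
  nb .####: next=.  (t=0,i=1, bit15=0)
  nb .###.: next=.  (t=4,i=5, bit14=0)
  nb .##.#: next=.  (t=2,i=11, bit13=0)
  nb .##..: next=.  (t=3,i=3, bit12=0)
  nb .#.##: next=#  (t=4,i=3, bit11=1)
  nb .#.#.: next=.  (t=4,i=1, bit10=0)
  nb .#..#: next=.  (t=0,i=10, bit9=0)
  nb .#...: next=#  (t=2,i=2, bit8=1)
  nb ..###: next=.  (t=0,i=0, bit7=0)
  nb ..##.: next=#  (t=2,i=10, bit6=1)
  nb ..#.#: next=#  (t=4,i=0, bit5=1)
  nb ..#..: next=#  (t=1,i=11, bit4=1)
  nb ...##: next=.  (t=3,i=1, bit3=0)
  nb ...#.: next=#  (t=1,i=10, bit2=1)
  nb ....#: next=.  (t=1,i=9, bit1=0)
  nb .....: next=.  (t=1,i=8, bit0=0)
  bits 10001010000011110000100101110100 = 2316241268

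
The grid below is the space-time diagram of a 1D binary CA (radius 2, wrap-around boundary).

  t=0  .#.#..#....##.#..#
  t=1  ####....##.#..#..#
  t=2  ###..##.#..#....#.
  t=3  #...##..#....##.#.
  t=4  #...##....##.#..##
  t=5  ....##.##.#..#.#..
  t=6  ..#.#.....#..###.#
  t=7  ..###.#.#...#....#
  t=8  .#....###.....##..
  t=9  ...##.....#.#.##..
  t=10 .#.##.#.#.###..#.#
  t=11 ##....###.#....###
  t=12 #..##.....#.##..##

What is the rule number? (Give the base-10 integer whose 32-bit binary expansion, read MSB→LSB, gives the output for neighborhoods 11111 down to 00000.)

3233387618

  nb #####: next=#  (t=1,i=1, bit31=1)
  nb ####.: next=#  (t=1,i=2, bit30=1)
  nb ###.#: next=.  (t=6,i=15, bit29=0)
  nb ###..: next=.  (t=1,i=3, bit28=0)
  nb ##.##: next=.  (t=5,i=6, bit27=0)
  nb ##.#.: next=.  (t=0,i=13, bit26=0)
  nb ##..#: next=.  (t=2,i=3, bit25=0)
  nb ##...: next=.  (t=1,i=4, bit24=0)
  nb #.###: next=#  (t=2,i=0, bit23=1)
  nb #.##.: next=.  (t=5,i=7, bit22=0)
  nb #.#.#: next=#  (t=0,i=1, bit21=1)
  nb #.#..: next=#  (t=0,i=3, bit20=1)
  nb #..##: next=#  (t=1,i=16, bit19=1)
  nb #..#.: next=.  (t=0,i=5, bit18=0)
  nb #...#: next=.  (t=3,i=2, bit17=0)
  nb #....: next=#  (t=0,i=8, bit16=1)
  nb .####: next=#  (t=1,i=0, bit15=1)
  nb .###.: next=.  (t=2,i=1, bit14=0)
  nb .##.#: next=.  (t=0,i=12, bit13=0)
  nb .##..: next=#  (t=3,i=5, bit12=1)
  nb .#.##: next=.  (t=2,i=17, bit11=0)
  nb .#.#.: next=#  (t=0,i=0, bit10=1)
  nb .#..#: next=.  (t=0,i=4, bit9=0)
  nb .#...: next=.  (t=0,i=7, bit8=0)
  nb ..###: next=.  (t=1,i=17, bit7=0)
  nb ..##.: next=#  (t=0,i=11, bit6=1)
  nb ..#.#: next=#  (t=0,i=17, bit5=1)
  nb ..#..: next=.  (t=0,i=6, bit4=0)
  nb ...##: next=.  (t=0,i=10, bit3=0)
  nb ...#.: next=.  (t=2,i=15, bit2=0)
  nb ....#: next=#  (t=0,i=9, bit1=1)
  nb .....: next=.  (t=5,i=0, bit0=0)
  bits 11000000101110011001010001100010 = 3233387618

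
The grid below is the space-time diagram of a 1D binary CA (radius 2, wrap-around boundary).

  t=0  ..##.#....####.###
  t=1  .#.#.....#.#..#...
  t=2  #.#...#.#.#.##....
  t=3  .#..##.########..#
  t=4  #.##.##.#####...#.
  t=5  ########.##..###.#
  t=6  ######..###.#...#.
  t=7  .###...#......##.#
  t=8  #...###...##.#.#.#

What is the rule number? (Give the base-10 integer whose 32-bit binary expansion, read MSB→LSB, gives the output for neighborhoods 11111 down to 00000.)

  [31] ##### => #  t=3,i=9
  [30] ####. => .  t=0,i=12
  [29] ###.# => .  t=0,i=13
  [28] ###.. => .  t=0,i=17
  [27] ##.## => #  t=0,i=14
  [26] ##.#. => .  t=0,i=4
  [25] ##..# => .  t=0,i=0
  [24] ##... => #  t=2,i=14
  [23] #.### => .  t=0,i=15
  [22] #.##. => #  t=2,i=12
  [21] #.#.# => #  t=2,i=8
  [20] #.#.. => .  t=0,i=5
  [19] #..## => #  t=0,i=1
  [18] #..#. => #  t=1,i=13
  [17] #...# => #  t=2,i=4
  [16] #.... => .  t=0,i=7
  [15] .#### => #  t=0,i=11
  [14] .###. => .  t=0,i=16
  [13] .##.# => #  t=0,i=3
  [12] .##.. => #  t=2,i=13
  [11] .#.## => #  t=2,i=11
  [10] .#.#. => #  t=1,i=2
  [9] .#..# => #  t=1,i=12
  [8] .#... => .  t=0,i=6
  [7] ..### => .  t=0,i=10
  [6] ..##. => .  t=0,i=2
  [5] ..#.# => .  t=1,i=1
  [4] ..#.. => .  t=1,i=14
  [3] ...## => #  t=0,i=9
  [2] ...#. => #  t=1,i=0
  [1] ....# => .  t=0,i=8
  [0] ..... => #  t=1,i=6
  bits 10001001011011101011111000001101 = 2305736205

2305736205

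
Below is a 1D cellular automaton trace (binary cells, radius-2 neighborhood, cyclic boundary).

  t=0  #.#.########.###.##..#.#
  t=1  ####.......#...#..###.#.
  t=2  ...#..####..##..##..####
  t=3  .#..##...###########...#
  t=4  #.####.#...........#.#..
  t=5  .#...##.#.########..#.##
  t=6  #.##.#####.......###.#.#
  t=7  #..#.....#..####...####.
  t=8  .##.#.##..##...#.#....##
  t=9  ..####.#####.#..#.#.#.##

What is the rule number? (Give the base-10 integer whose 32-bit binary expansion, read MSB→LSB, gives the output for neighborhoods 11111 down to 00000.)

  ##### -> .   bit 31 = 0  t=0,i=6
  ####. -> .   bit 30 = 0  t=0,i=10
  ###.# -> #   bit 29 = 1  t=0,i=11
  ###.. -> #   bit 28 = 1  t=1,i=3
  ##.## -> .   bit 27 = 0  t=0,i=12
  ##.#. -> #   bit 26 = 1  t=0,i=1
  ##..# -> #   bit 25 = 1  t=0,i=19
  ##... -> .   bit 24 = 0  t=1,i=4
  #.### -> .   bit 23 = 0  t=0,i=4
  #.##. -> .   bit 22 = 0  t=0,i=17
  #.#.# -> #   bit 21 = 1  t=0,i=2
  #.#.. -> .   bit 20 = 0  t=3,i=1
  #..## -> #   bit 19 = 1  t=1,i=17
  #..#. -> #   bit 18 = 1  t=0,i=20
  #...# -> #   bit 17 = 1  t=1,i=13
  #.... -> .   bit 16 = 0  t=1,i=5
  .#### -> .   bit 15 = 0  t=0,i=5
  .###. -> .   bit 14 = 0  t=0,i=14
  .##.# -> #   bit 13 = 1  t=0,i=0
  .##.. -> #   bit 12 = 1  t=0,i=18
  .#.## -> #   bit 11 = 1  t=0,i=3
  .#.#. -> #   bit 10 = 1  t=3,i=0
  .#..# -> #   bit 9 = 1  t=1,i=16
  .#... -> #   bit 8 = 1  t=1,i=12
  ..### -> .   bit 7 = 0  t=1,i=18
  ..##. -> #   bit 6 = 1  t=2,i=12
  ..#.# -> .   bit 5 = 0  t=0,i=21
  ..#.. -> .   bit 4 = 0  t=1,i=11
  ...## -> .   bit 3 = 0  t=3,i=8
  ...#. -> .   bit 2 = 0  t=1,i=10
  ....# -> #   bit 1 = 1  t=1,i=9
  ..... -> #   bit 0 = 1  t=1,i=6
  bits 00110110001011100011111101000011 = 909000515

909000515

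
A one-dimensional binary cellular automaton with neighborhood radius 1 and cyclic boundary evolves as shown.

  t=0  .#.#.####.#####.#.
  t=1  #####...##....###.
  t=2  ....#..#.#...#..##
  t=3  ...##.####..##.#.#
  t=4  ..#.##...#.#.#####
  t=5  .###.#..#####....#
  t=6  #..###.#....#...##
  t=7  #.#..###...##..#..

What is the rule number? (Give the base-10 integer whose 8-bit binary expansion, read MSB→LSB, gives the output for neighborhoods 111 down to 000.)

  nb ###: next=.  (t=0,i=6, bit7=0)
  nb ##.: next=#  (t=0,i=8, bit6=1)
  nb #.#: next=#  (t=0,i=2, bit5=1)
  nb #..: next=.  (t=0,i=17, bit4=0)
  nb .##: next=.  (t=0,i=5, bit3=0)
  nb .#.: next=#  (t=0,i=1, bit2=1)
  nb ..#: next=#  (t=0,i=0, bit1=1)
  nb ...: next=.  (t=1,i=6, bit0=0)
  bits 01100110 = 102

102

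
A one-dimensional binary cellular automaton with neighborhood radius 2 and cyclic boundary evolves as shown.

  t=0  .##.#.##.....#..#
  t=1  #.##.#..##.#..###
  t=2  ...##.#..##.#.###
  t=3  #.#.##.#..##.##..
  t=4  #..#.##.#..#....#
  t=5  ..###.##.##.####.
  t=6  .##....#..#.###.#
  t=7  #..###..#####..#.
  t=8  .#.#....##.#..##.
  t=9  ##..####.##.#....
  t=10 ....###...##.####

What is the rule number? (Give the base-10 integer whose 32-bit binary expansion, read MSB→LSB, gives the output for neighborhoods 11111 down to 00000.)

1166388138

  nb #####: next=.  (t=7,i=10, bit31=0)
  nb ####.: next=#  (t=1,i=16, bit30=1)
  nb ###.#: next=.  (t=1,i=0, bit29=0)
  nb ###..: next=.  (t=2,i=16, bit28=0)
  nb ##.##: next=.  (t=1,i=1, bit27=0)
  nb ##.#.: next=#  (t=0,i=3, bit26=1)
  nb ##..#: next=.  (t=3,i=15, bit25=0)
  nb ##...: next=#  (t=0,i=8, bit24=1)
  nb #.###: next=#  (t=2,i=14, bit23=1)
  nb #.##.: next=.  (t=0,i=1, bit22=0)
  nb #.#.#: next=.  (t=0,i=4, bit21=0)
  nb #.#..: next=.  (t=1,i=5, bit20=0)
  nb #..##: next=.  (t=1,i=7, bit19=0)
  nb #..#.: next=#  (t=0,i=15, bit18=1)
  nb #...#: next=.  (t=2,i=1, bit17=0)
  nb #....: next=#  (t=0,i=9, bit16=1)
  nb .####: next=#  (t=1,i=15, bit15=1)
  nb .###.: next=.  (t=2,i=15, bit14=0)
  nb .##.#: next=#  (t=0,i=2, bit13=1)
  nb .##..: next=.  (t=0,i=7, bit12=0)
  nb .#.##: next=#  (t=0,i=0, bit11=1)
  nb .#.#.: next=.  (t=3,i=1, bit10=0)
  nb .#..#: next=#  (t=0,i=14, bit9=1)
  nb .#...: next=#  (t=4,i=12, bit8=1)
  nb ..###: next=#  (t=1,i=14, bit7=1)
  nb ..##.: next=.  (t=1,i=8, bit6=0)
  nb ..#.#: next=#  (t=0,i=16, bit5=1)
  nb ..#..: next=.  (t=0,i=13, bit4=0)
  nb ...##: next=#  (t=2,i=2, bit3=1)
  nb ...#.: next=.  (t=0,i=12, bit2=0)
  nb ....#: next=#  (t=0,i=11, bit1=1)
  nb .....: next=.  (t=0,i=10, bit0=0)
  bits 01000101100001011010101110101010 = 1166388138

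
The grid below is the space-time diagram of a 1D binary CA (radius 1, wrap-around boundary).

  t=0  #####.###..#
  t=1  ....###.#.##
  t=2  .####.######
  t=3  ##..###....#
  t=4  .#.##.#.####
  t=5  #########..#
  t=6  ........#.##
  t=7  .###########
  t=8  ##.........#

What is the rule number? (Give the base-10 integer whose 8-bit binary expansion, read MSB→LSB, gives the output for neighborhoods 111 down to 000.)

  nb ###: next=.  (t=0,i=0, bit7=0)
  nb ##.: next=#  (t=0,i=4, bit6=1)
  nb #.#: next=#  (t=0,i=5, bit5=1)
  nb #..: next=.  (t=0,i=9, bit4=0)
  nb .##: next=#  (t=0,i=6, bit3=1)
  nb .#.: next=#  (t=1,i=8, bit2=1)
  nb ..#: next=#  (t=0,i=10, bit1=1)
  nb ...: next=#  (t=1,i=1, bit0=1)
  bits 01101111 = 111

111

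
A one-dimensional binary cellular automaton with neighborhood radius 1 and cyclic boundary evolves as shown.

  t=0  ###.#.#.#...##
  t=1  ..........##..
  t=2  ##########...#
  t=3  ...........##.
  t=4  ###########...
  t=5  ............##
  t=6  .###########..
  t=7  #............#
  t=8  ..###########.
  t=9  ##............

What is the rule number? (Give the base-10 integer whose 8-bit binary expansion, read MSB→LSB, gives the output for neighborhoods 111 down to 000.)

3

  nb ###: next=.  (t=0,i=0, bit7=0)
  nb ##.: next=.  (t=0,i=2, bit6=0)
  nb #.#: next=.  (t=0,i=3, bit5=0)
  nb #..: next=.  (t=0,i=9, bit4=0)
  nb .##: next=.  (t=0,i=12, bit3=0)
  nb .#.: next=.  (t=0,i=4, bit2=0)
  nb ..#: next=#  (t=0,i=11, bit1=1)
  nb ...: next=#  (t=0,i=10, bit0=1)
  bits 00000011 = 3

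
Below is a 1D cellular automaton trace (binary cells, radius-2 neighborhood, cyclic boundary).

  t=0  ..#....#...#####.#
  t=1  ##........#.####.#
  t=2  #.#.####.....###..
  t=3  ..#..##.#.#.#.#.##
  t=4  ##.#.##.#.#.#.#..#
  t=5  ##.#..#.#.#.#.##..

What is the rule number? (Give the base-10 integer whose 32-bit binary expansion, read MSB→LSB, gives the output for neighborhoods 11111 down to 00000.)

  [31] ##### => #  t=0,i=13
  [30] ####. => #  t=0,i=14
  [29] ###.# => #  t=0,i=15
  [28] ###.. => .  t=1,i=1
  [27] ##.## => .  t=1,i=16
  [26] ##.#. => .  t=0,i=16
  [25] ##..# => #  t=2,i=16
  [24] ##... => #  t=1,i=2
  [23] #.### => .  t=1,i=12
  [22] #.##. => .  t=3,i=16
  [21] #.#.# => #  t=2,i=2
  [20] #.#.. => #  t=0,i=17
  [19] #..## => .  t=3,i=4
  [18] #..#. => #  t=0,i=1
  [17] #...# => .  t=0,i=9
  [16] #.... => .  t=0,i=4
  [15] .#### => #  t=0,i=12
  [14] .###. => #  t=1,i=0
  [13] .##.# => #  t=3,i=6
  [12] .##.. => #  t=3,i=17
  [11] .#.## => .  t=1,i=11
  [10] .#.#. => .  t=2,i=1
  [9] .#..# => #  t=0,i=0
  [8] .#... => .  t=0,i=3
  [7] ..### => .  t=0,i=11
  [6] ..##. => #  t=3,i=5
  [5] ..#.# => .  t=1,i=10
  [4] ..#.. => .  t=0,i=2
  [3] ...## => #  t=0,i=10
  [2] ...#. => .  t=0,i=6
  [1] ....# => .  t=0,i=5
  [0] ..... => #  t=1,i=4
  bits 11100011001101001111001001001001 = 3811897929

3811897929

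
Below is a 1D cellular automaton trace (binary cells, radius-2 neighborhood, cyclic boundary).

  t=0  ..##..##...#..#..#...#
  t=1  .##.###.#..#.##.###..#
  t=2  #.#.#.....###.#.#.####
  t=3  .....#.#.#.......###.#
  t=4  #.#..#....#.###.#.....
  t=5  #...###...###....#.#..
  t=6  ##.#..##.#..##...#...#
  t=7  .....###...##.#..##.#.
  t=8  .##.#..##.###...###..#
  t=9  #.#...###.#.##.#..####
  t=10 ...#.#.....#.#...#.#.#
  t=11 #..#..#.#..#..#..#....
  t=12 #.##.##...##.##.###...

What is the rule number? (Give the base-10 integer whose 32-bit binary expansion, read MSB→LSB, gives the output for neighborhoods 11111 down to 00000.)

  nb #####: next=.  (t=2,i=20, bit31=0)
  nb ####.: next=#  (t=2,i=21, bit30=1)
  nb ###.#: next=.  (t=1,i=6, bit29=0)
  nb ###..: next=#  (t=1,i=18, bit28=1)
  nb ##.##: next=.  (t=1,i=3, bit27=0)
  nb ##.#.: next=.  (t=1,i=7, bit26=0)
  nb ##..#: next=#  (t=0,i=4, bit25=1)
  nb ##...: next=#  (t=0,i=8, bit24=1)
  nb #.###: next=#  (t=1,i=4, bit23=1)
  nb #.##.: next=.  (t=1,i=1, bit22=0)
  nb #.#.#: next=.  (t=2,i=2, bit21=0)
  nb #.#..: next=.  (t=1,i=8, bit20=0)
  nb #..##: next=#  (t=0,i=1, bit19=1)
  nb #..#.: next=#  (t=0,i=13, bit18=1)
  nb #...#: next=.  (t=0,i=9, bit17=0)
  nb #....: next=.  (t=2,i=6, bit16=0)
  nb .####: next=#  (t=2,i=19, bit15=1)
  nb .###.: next=.  (t=1,i=5, bit14=0)
  nb .##.#: next=#  (t=1,i=2, bit13=1)
  nb .##..: next=.  (t=0,i=3, bit12=0)
  nb .#.##: next=#  (t=1,i=0, bit11=1)
  nb .#.#.: next=.  (t=2,i=3, bit10=0)
  nb .#..#: next=.  (t=0,i=0, bit9=0)
  nb .#...: next=#  (t=0,i=18, bit8=1)
  nb ..###: next=.  (t=2,i=10, bit7=0)
  nb ..##.: next=#  (t=0,i=2, bit6=1)
  nb ..#.#: next=#  (t=1,i=11, bit5=1)
  nb ..#..: next=#  (t=0,i=11, bit4=1)
  nb ...##: next=#  (t=2,i=9, bit3=1)
  nb ...#.: next=.  (t=0,i=10, bit2=0)
  nb ....#: next=.  (t=2,i=8, bit1=0)
  nb .....: next=#  (t=2,i=7, bit0=1)
  bits 01010011100011001010100101111001 = 1401727353

1401727353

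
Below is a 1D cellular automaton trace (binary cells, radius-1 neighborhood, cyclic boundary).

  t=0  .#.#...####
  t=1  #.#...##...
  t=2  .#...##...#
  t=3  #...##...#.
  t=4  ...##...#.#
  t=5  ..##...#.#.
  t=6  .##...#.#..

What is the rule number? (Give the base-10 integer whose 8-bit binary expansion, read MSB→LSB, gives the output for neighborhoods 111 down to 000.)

  [7] ### => .  t=0,i=8
  [6] ##. => .  t=0,i=10
  [5] #.# => #  t=0,i=0
  [4] #.. => .  t=0,i=4
  [3] .## => #  t=0,i=7
  [2] .#. => .  t=0,i=1
  [1] ..# => #  t=0,i=6
  [0] ... => .  t=0,i=5
  bits 00101010 = 42

42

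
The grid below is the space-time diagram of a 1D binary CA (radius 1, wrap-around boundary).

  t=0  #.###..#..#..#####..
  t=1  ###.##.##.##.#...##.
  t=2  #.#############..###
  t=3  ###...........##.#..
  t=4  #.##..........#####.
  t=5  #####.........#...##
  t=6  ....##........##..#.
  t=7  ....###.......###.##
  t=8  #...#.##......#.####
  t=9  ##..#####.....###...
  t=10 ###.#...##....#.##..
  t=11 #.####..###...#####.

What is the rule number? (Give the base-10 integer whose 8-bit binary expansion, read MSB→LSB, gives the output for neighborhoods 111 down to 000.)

  ###|.  b7=0 t=0,i=3
  ##.|#  b6=1 t=0,i=4
  #.#|#  b5=1 t=0,i=1
  #..|#  b4=1 t=0,i=5
  .##|#  b3=1 t=0,i=2
  .#.|#  b2=1 t=0,i=0
  ..#|.  b1=0 t=0,i=6
  ...|.  b0=0 t=1,i=15
  bits 01111100 = 124

124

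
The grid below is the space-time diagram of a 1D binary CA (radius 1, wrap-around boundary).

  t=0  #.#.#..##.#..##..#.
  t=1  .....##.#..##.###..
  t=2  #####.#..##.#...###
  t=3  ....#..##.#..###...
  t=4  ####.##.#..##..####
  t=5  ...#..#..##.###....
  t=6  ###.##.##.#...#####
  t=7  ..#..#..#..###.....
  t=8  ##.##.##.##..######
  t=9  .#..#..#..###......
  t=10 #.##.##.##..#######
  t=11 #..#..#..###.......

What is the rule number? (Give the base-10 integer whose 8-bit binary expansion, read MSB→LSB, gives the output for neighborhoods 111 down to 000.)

  [7] ### => .  t=1,i=15
  [6] ##. => #  t=0,i=8
  [5] #.# => .  t=0,i=1
  [4] #.. => #  t=0,i=5
  [3] .## => .  t=0,i=7
  [2] .#. => .  t=0,i=0
  [1] ..# => #  t=0,i=6
  [0] ... => #  t=1,i=0
  bits 01010011 = 83

83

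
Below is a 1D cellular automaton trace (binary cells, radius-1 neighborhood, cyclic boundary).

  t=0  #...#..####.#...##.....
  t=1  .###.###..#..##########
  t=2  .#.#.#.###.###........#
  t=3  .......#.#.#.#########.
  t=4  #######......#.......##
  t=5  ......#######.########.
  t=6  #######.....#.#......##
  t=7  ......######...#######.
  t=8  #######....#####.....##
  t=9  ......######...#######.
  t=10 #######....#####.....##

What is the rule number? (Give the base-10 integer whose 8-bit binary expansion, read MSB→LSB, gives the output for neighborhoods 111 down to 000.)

91

  nb ###: next=.  (t=0,i=8, bit7=0)
  nb ##.: next=#  (t=0,i=10, bit6=1)
  nb #.#: next=.  (t=0,i=11, bit5=0)
  nb #..: next=#  (t=0,i=1, bit4=1)
  nb .##: next=#  (t=0,i=7, bit3=1)
  nb .#.: next=.  (t=0,i=0, bit2=0)
  nb ..#: next=#  (t=0,i=3, bit1=1)
  nb ...: next=#  (t=0,i=2, bit0=1)
  bits 01011011 = 91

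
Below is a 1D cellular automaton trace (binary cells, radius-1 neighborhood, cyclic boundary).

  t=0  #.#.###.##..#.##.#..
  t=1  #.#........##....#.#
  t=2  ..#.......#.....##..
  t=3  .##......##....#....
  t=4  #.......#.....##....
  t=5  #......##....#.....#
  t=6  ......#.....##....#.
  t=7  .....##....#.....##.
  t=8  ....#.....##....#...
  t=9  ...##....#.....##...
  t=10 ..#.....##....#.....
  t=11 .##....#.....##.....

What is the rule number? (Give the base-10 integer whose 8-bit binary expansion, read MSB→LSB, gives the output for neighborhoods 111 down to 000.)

6

  ###|.  b7=0 t=0,i=5
  ##.|.  b6=0 t=0,i=6
  #.#|.  b5=0 t=0,i=1
  #..|.  b4=0 t=0,i=10
  .##|.  b3=0 t=0,i=4
  .#.|#  b2=1 t=0,i=0
  ..#|#  b1=1 t=0,i=11
  ...|.  b0=0 t=1,i=4
  bits 00000110 = 6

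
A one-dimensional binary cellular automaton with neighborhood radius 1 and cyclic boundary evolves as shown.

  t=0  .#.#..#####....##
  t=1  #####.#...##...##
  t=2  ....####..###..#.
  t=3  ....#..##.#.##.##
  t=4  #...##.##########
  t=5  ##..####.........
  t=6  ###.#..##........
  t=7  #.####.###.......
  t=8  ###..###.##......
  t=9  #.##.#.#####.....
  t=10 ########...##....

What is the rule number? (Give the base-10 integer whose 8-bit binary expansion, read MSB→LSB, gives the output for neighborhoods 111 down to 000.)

  [7] ### => .  t=0,i=7
  [6] ##. => #  t=0,i=10
  [5] #.# => #  t=0,i=0
  [4] #.. => #  t=0,i=4
  [3] .## => #  t=0,i=6
  [2] .#. => #  t=0,i=1
  [1] ..# => .  t=0,i=5
  [0] ... => .  t=0,i=12
  bits 01111100 = 124

124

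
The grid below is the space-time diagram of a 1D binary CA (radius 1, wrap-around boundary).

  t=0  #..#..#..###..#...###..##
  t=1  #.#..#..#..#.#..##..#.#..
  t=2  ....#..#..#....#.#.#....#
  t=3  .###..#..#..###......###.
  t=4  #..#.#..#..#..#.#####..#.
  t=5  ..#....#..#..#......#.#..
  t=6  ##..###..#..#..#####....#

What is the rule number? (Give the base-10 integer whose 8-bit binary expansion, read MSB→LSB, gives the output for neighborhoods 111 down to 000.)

67

  nb ###: next=.  (t=0,i=10, bit7=0)
  nb ##.: next=#  (t=0,i=0, bit6=1)
  nb #.#: next=.  (t=1,i=1, bit5=0)
  nb #..: next=.  (t=0,i=1, bit4=0)
  nb .##: next=.  (t=0,i=9, bit3=0)
  nb .#.: next=.  (t=0,i=3, bit2=0)
  nb ..#: next=#  (t=0,i=2, bit1=1)
  nb ...: next=#  (t=0,i=16, bit0=1)
  bits 01000011 = 67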